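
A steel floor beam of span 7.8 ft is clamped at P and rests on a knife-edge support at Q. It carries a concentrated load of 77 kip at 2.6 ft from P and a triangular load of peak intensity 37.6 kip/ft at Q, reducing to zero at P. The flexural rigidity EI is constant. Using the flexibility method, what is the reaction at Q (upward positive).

Remove the prop at Q; the released (primary) structure is a cantilever built in at P.
Free-end deflection of the primary structure under the applied loading (downward +):
  point load 77 at a = 2.6: Pa²(3L − a)/(6EI) = 1804/EI
  triangular load, peak 37.6 at the free end: 11w₀L⁴/(120EI) = 12758/EI
  δ_0 = 14562/EI
Flexibility coefficient — unit upward force at Q: δ_{QQ} = L³/(3EI) = 158.2/EI.
The prop prevents deflection at Q: R_Q = δ_0/δ_{QQ} = 14562/158.2 = 92.06 kip.

R_Q = 92.06 kip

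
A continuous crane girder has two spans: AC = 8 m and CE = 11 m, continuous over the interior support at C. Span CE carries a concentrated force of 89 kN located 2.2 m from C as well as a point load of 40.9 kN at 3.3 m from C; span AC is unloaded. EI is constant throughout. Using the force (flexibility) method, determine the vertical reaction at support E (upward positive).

R_E = 18.42 kN

Take M_C as the redundant. Released structure: two simple spans AC and CE with a hinge at C.
Discontinuity in slope at C on the released structure — sum the simple-span end rotations:
  span CE: point load 89 at a = 2.2: Pab(L + b)/(6LEI) = 516.9/EI
  span CE: point load 40.9 at a = 3.3: Pab(L + b)/(6LEI) = 294.5/EI
  relative rotation θ_0 = (0 + 811.4)/EI = 811.4/EI
A unit hogging moment at C produces rotation L₁/(3EI) + L₂/(3EI) = 6.333/EI.
Slope continuity at C: θ_0 = M_C·6.333/EI, so M_C = 811.4/6.333 = 128.1 kN·m (hogging).
Span CE, ΣM about E: R_C^{CE}·11 = 1098 + 128.1, so R_C^{CE} = 111.5 kN and R_E = 129.9 − 111.5 = 18.42 kN.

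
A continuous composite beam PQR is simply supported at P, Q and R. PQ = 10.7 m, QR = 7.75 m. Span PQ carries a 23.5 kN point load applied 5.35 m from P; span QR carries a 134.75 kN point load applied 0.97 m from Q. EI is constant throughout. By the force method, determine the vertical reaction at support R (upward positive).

Take M_Q as the redundant. Released structure: two simple spans PQ and QR with a hinge at Q.
End slopes at the hinge Q, treating each span as simply supported:
  span PQ: point load 23.5 at a = 5.35: Pab(L + a)/(6LEI) = 168.2/EI
  span QR: point load 134.75 at a = 0.97: Pab(L + b)/(6LEI) = 276.9/EI
  relative rotation θ_0 = (168.2 + 276.9)/EI = 445.1/EI
A unit hogging moment at Q produces rotation L₁/(3EI) + L₂/(3EI) = 6.15/EI.
Compatibility: M_Q·(L₁+L₂)/(3EI) = θ_0, giving M_Q = 72.37 kN·m (hogging).
Span QR, ΣM about R: R_Q^{QR}·7.75 = 913.6 + 72.37, so R_Q^{QR} = 127.2 kN and R_R = 134.8 − 127.2 = 7.528 kN.

R_R = 7.528 kN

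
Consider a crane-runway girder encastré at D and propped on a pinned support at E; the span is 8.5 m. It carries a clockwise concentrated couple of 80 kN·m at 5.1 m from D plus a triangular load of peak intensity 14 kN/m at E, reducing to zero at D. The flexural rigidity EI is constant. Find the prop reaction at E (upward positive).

R_E = 44.58 kN

Choose R_E as the redundant. The primary structure is the cantilever fixed at D.
Deflection at E on the released cantilever, summing each load's contribution:
  clockwise couple 80 at a = 5.1: M₀a(2L − a)/(2EI) = 2428/EI
  triangular load, peak 14 at the free end: 11w₀L⁴/(120EI) = 6699/EI
  δ_0 = 9127/EI
Tip deflection under a unit load at E: L³/(3EI) = 204.7/EI.
Compatibility at E: δ_0 − R_E·δ_{EE} = 0, so R_E = 9127/204.7 = 44.58 kN.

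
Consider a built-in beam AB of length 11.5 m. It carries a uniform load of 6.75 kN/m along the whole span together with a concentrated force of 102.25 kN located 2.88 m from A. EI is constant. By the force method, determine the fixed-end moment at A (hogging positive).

M_A = 239.8 kN·m

Release both end moments; the primary structure is a simply-supported span AB with redundants M_A and M_B.
Simple-span end rotations at A and B under the given loads:
  at A: UDL 6.75: wL³/(24EI) = 427.7/EI
  at B: UDL 6.75: wL³/(24EI) = 427.7/EI
  at A: point load 102.25 at a = 2.88: Pab(L + b)/(6LEI) = 740.2/EI
  at B: point load 102.25 at a = 2.88: Pab(L + a)/(6LEI) = 529/EI
  θ_A0 = 1168/EI,  θ_B0 = 956.8/EI
Flexibility coefficients: a unit moment at one end gives L/(3EI) there and L/(6EI) at the far end, so f₁₁ = f₂₂ = 3.833/EI and f₁₂ = f₂₁ = 1.917/EI.
Compatibility — zero rotation at each built-in end:
  3.833 M_A + 1.917 M_B = 1168
  1.917 M_A + 3.833 M_B = 956.8
Solving the pair gives M_A = 239.8 kN·m and M_B = 129.7 kN·m (hogging).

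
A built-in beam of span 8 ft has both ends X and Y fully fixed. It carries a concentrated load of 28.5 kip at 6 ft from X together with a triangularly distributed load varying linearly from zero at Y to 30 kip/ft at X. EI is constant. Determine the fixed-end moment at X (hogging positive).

Release both end moments; the primary structure is a simply-supported span XY with redundants M_X and M_Y.
End rotations of the released simple span under the applied load (×1/EI):
  at X: point load 28.5 at a = 6: Pab(L + b)/(6LEI) = 71.25/EI
  at Y: point load 28.5 at a = 6: Pab(L + a)/(6LEI) = 99.75/EI
  at X: triangular load, peak 30: w₀L³/(45EI) = 341.3/EI
  at Y: triangular load, peak 30: 7w₀L³/(360EI) = 298.7/EI
  θ_X0 = 412.6/EI,  θ_Y0 = 398.4/EI
Flexibility coefficients: a unit moment at one end gives L/(3EI) there and L/(6EI) at the far end, so f₁₁ = f₂₂ = 2.667/EI and f₁₂ = f₂₁ = 1.333/EI.
Compatibility — zero rotation at each built-in end:
  2.667 M_X + 1.333 M_Y = 412.6
  1.333 M_X + 2.667 M_Y = 398.4
Solving the pair gives M_X = 106.7 kip·ft and M_Y = 96.06 kip·ft (hogging).

M_X = 106.7 kip·ft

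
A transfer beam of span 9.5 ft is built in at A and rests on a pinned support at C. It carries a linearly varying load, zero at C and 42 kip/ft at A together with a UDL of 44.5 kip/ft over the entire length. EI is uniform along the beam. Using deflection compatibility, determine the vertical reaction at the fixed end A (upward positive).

Release the roller at C. Primary structure: cantilever fixed at A.
Primary-structure tip deflection at C by superposition:
  triangular load, peak 42 at the fixed end: w₀L⁴/(30EI) = 11403/EI
  UDL 44.5: wL⁴/(8EI) = 45307/EI
  δ_0 = 56710/EI
Flexibility coefficient — unit upward force at C: δ_{CC} = L³/(3EI) = 285.8/EI.
The prop prevents deflection at C: R_C = δ_0/δ_{CC} = 56710/285.8 = 198.4 kip.
Vertical equilibrium: R_A = ΣP − R_C = 622.2 − 198.4 = 423.8 kip.

R_A = 423.8 kip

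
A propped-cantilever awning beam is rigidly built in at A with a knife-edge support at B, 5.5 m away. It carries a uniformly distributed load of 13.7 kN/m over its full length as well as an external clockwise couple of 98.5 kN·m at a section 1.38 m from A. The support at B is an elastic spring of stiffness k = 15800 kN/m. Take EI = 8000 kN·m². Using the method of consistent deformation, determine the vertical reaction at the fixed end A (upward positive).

R_A = 35.67 kN

Take the reaction at B as the redundant and release it; the primary structure is a cantilever fixed at A.
Deflection at B on the released cantilever, summing each load's contribution:
  UDL 13.7: wL⁴/(8EI) = 1567/EI
  clockwise couple 98.5 at a = 1.38: M₀a(2L − a)/(2EI) = 653.8/EI
  δ_0 = 2221/EI
Tip deflection under a unit load at B: L³/(3EI) = 55.46/EI.
With EI = 8000 kN·m²: δ_0 = 0.27761 m and δ_{BB} = 0.006932 m/kN.
Compatibility — the spring shortens by R_B/k under the reaction it provides: δ_0 − R_B·δ_{BB} = R_B/k. With 1/k = 0.000063 m/kN, R_B = δ_0 / (δ_{BB} + 1/k) = 0.27761 / (0.006932 + 0.000063) = 39.68 kN.
Vertical equilibrium: R_A = ΣP − R_B = 75.35 − 39.68 = 35.67 kN.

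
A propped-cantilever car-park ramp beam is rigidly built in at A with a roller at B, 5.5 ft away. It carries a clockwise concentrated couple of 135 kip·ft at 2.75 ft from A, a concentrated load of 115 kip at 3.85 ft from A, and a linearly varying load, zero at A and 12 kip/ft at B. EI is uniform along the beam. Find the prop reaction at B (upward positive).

Remove the prop at B; the released (primary) structure is a cantilever built in at A.
Primary-structure tip deflection at B by superposition:
  clockwise couple 135 at a = 2.75: M₀a(2L − a)/(2EI) = 1531/EI
  point load 115 at a = 3.85: Pa²(3L − a)/(6EI) = 3594/EI
  triangular load, peak 12 at the free end: 11w₀L⁴/(120EI) = 1007/EI
  δ_0 = 6132/EI
Tip deflection under a unit load at B: L³/(3EI) = 55.46/EI.
The prop prevents deflection at B: R_B = δ_0/δ_{BB} = 6132/55.46 = 110.6 kip.

R_B = 110.6 kip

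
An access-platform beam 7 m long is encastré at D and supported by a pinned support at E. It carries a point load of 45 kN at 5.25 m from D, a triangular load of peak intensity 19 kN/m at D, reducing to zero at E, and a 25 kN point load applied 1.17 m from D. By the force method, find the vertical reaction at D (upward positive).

R_D = 93.73 kN

Take the reaction at E as the redundant and release it; the primary structure is a cantilever fixed at D.
Downward deflection at the released point E due to the loads:
  point load 45 at a = 5.25: Pa²(3L − a)/(6EI) = 3256/EI
  triangular load, peak 19 at the fixed end: w₀L⁴/(30EI) = 1521/EI
  point load 25 at a = 1.17: Pa²(3L − a)/(6EI) = 113.1/EI
  δ_0 = 4890/EI
Tip deflection under a unit load at E: L³/(3EI) = 114.3/EI.
The prop prevents deflection at E: R_E = δ_0/δ_{EE} = 4890/114.3 = 42.77 kN.
Vertical equilibrium: R_D = ΣP − R_E = 136.5 − 42.77 = 93.73 kN.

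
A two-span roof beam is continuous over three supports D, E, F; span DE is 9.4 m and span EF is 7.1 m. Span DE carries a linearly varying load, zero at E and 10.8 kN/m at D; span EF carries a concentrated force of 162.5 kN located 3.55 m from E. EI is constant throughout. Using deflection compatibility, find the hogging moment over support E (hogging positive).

Insert a hinge at E; M_E is the redundant, and each span becomes simply supported.
Discontinuity in slope at E on the released structure — sum the simple-span end rotations:
  span DE: triangular load, peak 10.8: 7w₀L³/(360EI) = 174.4/EI
  span EF: point load 162.5 at a = 3.55: Pab(L + b)/(6LEI) = 512/EI
  relative rotation θ_0 = (174.4 + 512)/EI = 686.4/EI
A unit hogging moment at E produces rotation L₁/(3EI) + L₂/(3EI) = 5.5/EI.
Compatibility: M_E·(L₁+L₂)/(3EI) = θ_0, giving M_E = 124.8 kN·m (hogging).

M_E = 124.8 kN·m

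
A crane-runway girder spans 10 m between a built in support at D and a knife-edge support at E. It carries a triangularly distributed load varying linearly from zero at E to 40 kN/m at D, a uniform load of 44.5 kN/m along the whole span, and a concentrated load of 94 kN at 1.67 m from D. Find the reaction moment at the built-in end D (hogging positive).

M_D = 942.8 kN·m

Release the roller at E. Primary structure: cantilever fixed at D.
Deflection at E on the released cantilever, summing each load's contribution:
  triangular load, peak 40 at the fixed end: w₀L⁴/(30EI) = 13333/EI
  UDL 44.5: wL⁴/(8EI) = 55625/EI
  point load 94 at a = 1.67: Pa²(3L − a)/(6EI) = 1238/EI
  δ_0 = 70196/EI
Flexibility coefficient — unit upward force at E: δ_{EE} = L³/(3EI) = 333.3/EI.
The prop prevents deflection at E: R_E = δ_0/δ_{EE} = 70196/333.3 = 210.6 kN.
Moment equilibrium about D: M_D = Σ(load moments about D) − R_E·L = 3049 − 210.6×10 = 942.8 kN·m.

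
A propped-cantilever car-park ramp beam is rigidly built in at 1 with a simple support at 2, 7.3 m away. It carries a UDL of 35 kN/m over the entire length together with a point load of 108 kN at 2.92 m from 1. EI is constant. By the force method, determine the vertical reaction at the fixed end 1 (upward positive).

R_1 = 245.2 kN

Release the roller at 2. Primary structure: cantilever fixed at 1.
Free-end deflection of the primary structure under the applied loading (downward +):
  UDL 35: wL⁴/(8EI) = 12424/EI
  point load 108 at a = 2.92: Pa²(3L − a)/(6EI) = 2913/EI
  δ_0 = 15337/EI
Tip deflection under a unit load at 2: L³/(3EI) = 129.7/EI.
Compatibility at 2: δ_0 − R_2·δ_{22} = 0, so R_2 = 15337/129.7 = 118.3 kN.
Vertical equilibrium: R_1 = ΣP − R_2 = 363.5 − 118.3 = 245.2 kN.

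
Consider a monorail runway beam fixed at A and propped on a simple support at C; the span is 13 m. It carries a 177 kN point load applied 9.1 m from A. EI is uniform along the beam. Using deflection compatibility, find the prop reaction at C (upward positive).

R_C = 99.74 kN

Take the reaction at C as the redundant and release it; the primary structure is a cantilever fixed at A.
Free-end deflection of the primary structure under the applied loading (downward +):
  point load 177 at a = 9.1: Pa²(3L − a)/(6EI) = 73043/EI
Flexibility coefficient — unit upward force at C: δ_{CC} = L³/(3EI) = 732.3/EI.
Compatibility at C: δ_0 − R_C·δ_{CC} = 0, so R_C = 73043/732.3 = 99.74 kN.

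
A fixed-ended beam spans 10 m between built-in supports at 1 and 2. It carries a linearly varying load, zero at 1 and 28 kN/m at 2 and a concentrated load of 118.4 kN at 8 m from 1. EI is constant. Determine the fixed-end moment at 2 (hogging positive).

Release both end moments; the primary structure is a simply-supported span 12 with redundants M_1 and M_2.
Simple-span end rotations at 1 and 2 under the given loads:
  at 1: triangular load, peak 28: 7w₀L³/(360EI) = 544.4/EI
  at 2: triangular load, peak 28: w₀L³/(45EI) = 622.2/EI
  at 1: point load 118.4 at a = 8: Pab(L + b)/(6LEI) = 378.9/EI
  at 2: point load 118.4 at a = 8: Pab(L + a)/(6LEI) = 568.3/EI
  θ_10 = 923.3/EI,  θ_20 = 1191/EI
Flexibility coefficients: a unit moment at one end gives L/(3EI) there and L/(6EI) at the far end, so f₁₁ = f₂₂ = 3.333/EI and f₁₂ = f₂₁ = 1.667/EI.
Compatibility — zero rotation at each built-in end:
  3.333 M_1 + 1.667 M_2 = 923.3
  1.667 M_1 + 3.333 M_2 = 1191
Solving the pair gives M_1 = 131.2 kN·m and M_2 = 291.6 kN·m (hogging).

M_2 = 291.6 kN·m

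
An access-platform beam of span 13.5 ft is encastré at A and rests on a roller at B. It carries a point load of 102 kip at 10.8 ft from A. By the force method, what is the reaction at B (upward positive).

Release the roller at B. Primary structure: cantilever fixed at A.
Downward deflection at the released point B due to the loads:
  point load 102 at a = 10.8: Pa²(3L − a)/(6EI) = 58892/EI
Flexibility coefficient — unit upward force at B: δ_{BB} = L³/(3EI) = 820.1/EI.
Compatibility at B: δ_0 − R_B·δ_{BB} = 0, so R_B = 58892/820.1 = 71.81 kip.

R_B = 71.81 kip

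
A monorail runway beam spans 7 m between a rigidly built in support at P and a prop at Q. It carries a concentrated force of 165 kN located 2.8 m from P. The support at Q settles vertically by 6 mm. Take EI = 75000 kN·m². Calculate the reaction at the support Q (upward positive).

R_Q = 30.38 kN

Take the reaction at Q as the redundant and release it; the primary structure is a cantilever fixed at P.
Deflection at Q on the released cantilever, summing each load's contribution:
  point load 165 at a = 2.8: Pa²(3L − a)/(6EI) = 3924/EI
Flexibility coefficient — unit upward force at Q: δ_{QQ} = L³/(3EI) = 114.3/EI.
With EI = 75000 kN·m²: δ_0 = 0.052319 m and δ_{QQ} = 0.001524 m/kN.
Compatibility — the beam at Q must follow the support down by 0.006 m: δ_0 − R_Q·δ_{QQ} = 0.006, so R_Q = (0.052319 − 0.006)/0.001524 = 30.38 kN.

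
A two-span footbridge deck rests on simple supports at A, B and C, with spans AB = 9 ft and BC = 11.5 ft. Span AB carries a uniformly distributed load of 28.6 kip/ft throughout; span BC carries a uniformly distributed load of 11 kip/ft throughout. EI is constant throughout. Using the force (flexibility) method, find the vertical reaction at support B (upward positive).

Release continuity at B by inserting a hinge; the redundant is the internal moment M_B. The primary structure is two simply-supported spans AB and BC.
Rotations at B on the released spans (each span's end-slope, ×1/EI):
  span AB: UDL 28.6: wL³/(24EI) = 868.7/EI
  span BC: UDL 11: wL³/(24EI) = 697.1/EI
  relative rotation θ_0 = (868.7 + 697.1)/EI = 1566/EI
A unit hogging moment at B produces rotation L₁/(3EI) + L₂/(3EI) = 6.833/EI.
Compatibility: M_B·(L₁+L₂)/(3EI) = θ_0, giving M_B = 229.1 kip·ft (hogging).
Span AB, ΣM about A with M_B applied at B: R_B^{AB}·9 = 1158 + 229.1, so R_B^{AB} = 154.2 kip and R_A = 257.4 − 154.2 = 103.2 kip.
Span BC, ΣM about C: R_B^{BC}·11.5 = 727.4 + 229.1, so R_B^{BC} = 83.18 kip and R_C = 126.5 − 83.18 = 43.32 kip.
R_B = 154.2 + 83.18 = 237.3 kip.

R_B = 237.3 kip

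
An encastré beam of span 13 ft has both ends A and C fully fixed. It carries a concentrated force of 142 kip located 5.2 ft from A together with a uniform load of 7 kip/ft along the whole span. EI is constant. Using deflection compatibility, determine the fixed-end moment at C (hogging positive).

M_C = 275.8 kip·ft

Take the two fixed-end moments M_A, M_C as redundants; the released structure is the simple span AC.
On the primary (simply-supported) span, the end slopes from the loading are:
  at A: point load 142 at a = 5.2: Pab(L + b)/(6LEI) = 1536/EI
  at C: point load 142 at a = 5.2: Pab(L + a)/(6LEI) = 1344/EI
  at A: UDL 7: wL³/(24EI) = 640.8/EI
  at C: UDL 7: wL³/(24EI) = 640.8/EI
  θ_A0 = 2177/EI,  θ_C0 = 1985/EI
Flexibility coefficients: a unit moment at one end gives L/(3EI) there and L/(6EI) at the far end, so f₁₁ = f₂₂ = 4.333/EI and f₁₂ = f₂₁ = 2.167/EI.
Compatibility — zero rotation at each built-in end:
  4.333 M_A + 2.167 M_C = 2177
  2.167 M_A + 4.333 M_C = 1985
Solving the pair gives M_A = 364.4 kip·ft and M_C = 275.8 kip·ft (hogging).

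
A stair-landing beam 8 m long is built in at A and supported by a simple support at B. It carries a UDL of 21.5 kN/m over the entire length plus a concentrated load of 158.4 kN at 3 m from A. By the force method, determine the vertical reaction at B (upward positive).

R_B = 93.74 kN

Remove the prop at B; the released (primary) structure is a cantilever built in at A.
Downward deflection at the released point B due to the loads:
  UDL 21.5: wL⁴/(8EI) = 11008/EI
  point load 158.4 at a = 3: Pa²(3L − a)/(6EI) = 4990/EI
  δ_0 = 15998/EI
Tip deflection under a unit load at B: L³/(3EI) = 170.7/EI.
Compatibility at B: δ_0 − R_B·δ_{BB} = 0, so R_B = 15998/170.7 = 93.74 kN.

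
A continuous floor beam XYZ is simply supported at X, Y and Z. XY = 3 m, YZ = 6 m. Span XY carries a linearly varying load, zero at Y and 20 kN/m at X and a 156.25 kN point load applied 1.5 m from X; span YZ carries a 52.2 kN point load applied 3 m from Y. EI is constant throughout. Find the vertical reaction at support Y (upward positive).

R_Y = 150.2 kN

Release continuity at Y by inserting a hinge; the redundant is the internal moment M_Y. The primary structure is two simply-supported spans XY and YZ.
End slopes at the hinge Y, treating each span as simply supported:
  span XY: triangular load, peak 20: 7w₀L³/(360EI) = 10.5/EI
  span XY: point load 156.25 at a = 1.5: Pab(L + a)/(6LEI) = 87.89/EI
  span YZ: point load 52.2 at a = 3: Pab(L + b)/(6LEI) = 117.5/EI
  relative rotation θ_0 = (98.39 + 117.5)/EI = 215.8/EI
A unit hogging moment at Y produces rotation L₁/(3EI) + L₂/(3EI) = 3/EI.
Slope continuity at Y: θ_0 = M_Y·3/EI, so M_Y = 215.8/3 = 71.95 kN·m (hogging).
Span XY, ΣM about X with M_Y applied at Y: R_Y^{XY}·3 = 264.4 + 71.95, so R_Y^{XY} = 112.1 kN and R_X = 186.2 − 112.1 = 74.14 kN.
Span YZ, ΣM about Z: R_Y^{YZ}·6 = 156.6 + 71.95, so R_Y^{YZ} = 38.09 kN and R_Z = 52.2 − 38.09 = 14.11 kN.
R_Y = 112.1 + 38.09 = 150.2 kN.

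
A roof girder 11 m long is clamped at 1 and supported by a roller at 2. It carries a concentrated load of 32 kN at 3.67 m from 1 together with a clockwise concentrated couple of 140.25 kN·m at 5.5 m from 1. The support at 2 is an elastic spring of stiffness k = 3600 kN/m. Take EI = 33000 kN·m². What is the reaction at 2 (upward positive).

R_2 = 18.71 kN

Remove the prop at 2; the released (primary) structure is a cantilever built in at 1.
Free-end deflection of the primary structure under the applied loading (downward +):
  point load 32 at a = 3.67: Pa²(3L − a)/(6EI) = 2107/EI
  clockwise couple 140.25 at a = 5.5: M₀a(2L − a)/(2EI) = 6364/EI
  δ_0 = 8471/EI
Flexibility coefficient — unit upward force at 2: δ_{22} = L³/(3EI) = 443.7/EI.
With EI = 33000 kN·m²: δ_0 = 0.25669 m and δ_{22} = 0.013444 m/kN.
Compatibility — the spring shortens by R_2/k under the reaction it provides: δ_0 − R_2·δ_{22} = R_2/k. With 1/k = 0.000278 m/kN, R_2 = δ_0 / (δ_{22} + 1/k) = 0.25669 / (0.013444 + 0.000278) = 18.71 kN.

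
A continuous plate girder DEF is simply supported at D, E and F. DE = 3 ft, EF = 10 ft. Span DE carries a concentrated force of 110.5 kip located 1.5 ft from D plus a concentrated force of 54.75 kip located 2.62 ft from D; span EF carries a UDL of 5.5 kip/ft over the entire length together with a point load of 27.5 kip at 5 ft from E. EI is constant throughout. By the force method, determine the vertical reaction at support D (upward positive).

Take M_E as the redundant. Released structure: two simple spans DE and EF with a hinge at E.
Discontinuity in slope at E on the released structure — sum the simple-span end rotations:
  span DE: point load 110.5 at a = 1.5: Pab(L + a)/(6LEI) = 62.16/EI
  span DE: point load 54.75 at a = 2.62: Pab(L + a)/(6LEI) = 17.02/EI
  span EF: UDL 5.5: wL³/(24EI) = 229.2/EI
  span EF: point load 27.5 at a = 5: Pab(L + b)/(6LEI) = 171.9/EI
  relative rotation θ_0 = (79.18 + 401)/EI = 480.2/EI
A unit hogging moment at E produces rotation L₁/(3EI) + L₂/(3EI) = 4.333/EI.
Compatibility: M_E·(L₁+L₂)/(3EI) = θ_0, giving M_E = 110.8 kip·ft (hogging).
Span DE, ΣM about D with M_E applied at E: R_E^{DE}·3 = 309.2 + 110.8, so R_E^{DE} = 140 kip and R_D = 165.2 − 140 = 25.25 kip.

R_D = 25.25 kip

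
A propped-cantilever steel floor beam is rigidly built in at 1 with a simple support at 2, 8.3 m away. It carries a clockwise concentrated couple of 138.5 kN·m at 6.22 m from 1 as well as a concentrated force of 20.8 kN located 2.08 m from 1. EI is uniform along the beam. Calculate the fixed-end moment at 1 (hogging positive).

Choose R_2 as the redundant. The primary structure is the cantilever fixed at 1.
Primary-structure tip deflection at 2 by superposition:
  clockwise couple 138.5 at a = 6.22: M₀a(2L − a)/(2EI) = 4471/EI
  point load 20.8 at a = 2.08: Pa²(3L − a)/(6EI) = 342.3/EI
  δ_0 = 4813/EI
Tip deflection under a unit load at 2: L³/(3EI) = 190.6/EI.
The prop prevents deflection at 2: R_2 = δ_0/δ_{22} = 4813/190.6 = 25.25 kN.
Moment equilibrium about 1: M_1 = Σ(load moments about 1) − R_2·L = 181.8 − 25.25×8.3 = -27.84 kN·m.

M_1 = -27.84 kN·m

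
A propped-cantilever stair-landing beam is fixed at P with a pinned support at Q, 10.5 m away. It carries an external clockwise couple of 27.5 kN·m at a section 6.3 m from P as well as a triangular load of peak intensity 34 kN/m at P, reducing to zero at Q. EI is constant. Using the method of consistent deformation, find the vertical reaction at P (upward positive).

R_P = 139.5 kN

Take the reaction at Q as the redundant and release it; the primary structure is a cantilever fixed at P.
Free-end deflection of the primary structure under the applied loading (downward +):
  clockwise couple 27.5 at a = 6.3: M₀a(2L − a)/(2EI) = 1273/EI
  triangular load, peak 34 at the fixed end: w₀L⁴/(30EI) = 13776/EI
  δ_0 = 15049/EI
Flexibility coefficient — unit upward force at Q: δ_{QQ} = L³/(3EI) = 385.9/EI.
Compatibility at Q: δ_0 − R_Q·δ_{QQ} = 0, so R_Q = 15049/385.9 = 39 kN.
Vertical equilibrium: R_P = ΣP − R_Q = 178.5 − 39 = 139.5 kN.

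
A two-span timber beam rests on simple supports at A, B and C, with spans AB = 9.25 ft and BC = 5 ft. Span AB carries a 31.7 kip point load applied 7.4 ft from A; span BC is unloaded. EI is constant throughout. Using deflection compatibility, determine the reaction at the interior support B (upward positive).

R_B = 33.8 kip

Take M_B as the redundant. Released structure: two simple spans AB and BC with a hinge at B.
Rotations at B on the released spans (each span's end-slope, ×1/EI):
  span AB: point load 31.7 at a = 7.4: Pab(L + a)/(6LEI) = 130.2/EI
  relative rotation θ_0 = (130.2 + 0)/EI = 130.2/EI
A unit hogging moment at B produces rotation L₁/(3EI) + L₂/(3EI) = 4.75/EI.
Compatibility: M_B·(L₁+L₂)/(3EI) = θ_0, giving M_B = 27.41 kip·ft (hogging).
Span AB, ΣM about A with M_B applied at B: R_B^{AB}·9.25 = 234.6 + 27.41, so R_B^{AB} = 28.32 kip and R_A = 31.7 − 28.32 = 3.377 kip.
Span BC, ΣM about C: R_B^{BC}·5 = 0 + 27.41, so R_B^{BC} = 5.482 kip and R_C = 0 − 5.482 = -5.482 kip.
R_B = 28.32 + 5.482 = 33.8 kip.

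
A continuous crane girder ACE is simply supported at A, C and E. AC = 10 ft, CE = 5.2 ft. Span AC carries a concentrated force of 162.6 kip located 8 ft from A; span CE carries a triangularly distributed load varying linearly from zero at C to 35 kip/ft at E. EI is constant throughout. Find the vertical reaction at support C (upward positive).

Release continuity at C by inserting a hinge; the redundant is the internal moment M_C. The primary structure is two simply-supported spans AC and CE.
Discontinuity in slope at C on the released structure — sum the simple-span end rotations:
  span AC: point load 162.6 at a = 8: Pab(L + a)/(6LEI) = 780.5/EI
  span CE: triangular load, peak 35: 7w₀L³/(360EI) = 95.69/EI
  relative rotation θ_0 = (780.5 + 95.69)/EI = 876.2/EI
A unit hogging moment at C produces rotation L₁/(3EI) + L₂/(3EI) = 5.067/EI.
Compatibility: M_C·(L₁+L₂)/(3EI) = θ_0, giving M_C = 172.9 kip·ft (hogging).
Span AC, ΣM about A with M_C applied at C: R_C^{AC}·10 = 1301 + 172.9, so R_C^{AC} = 147.4 kip and R_A = 162.6 − 147.4 = 15.23 kip.
Span CE, ΣM about E: R_C^{CE}·5.2 = 157.7 + 172.9, so R_C^{CE} = 63.59 kip and R_E = 91 − 63.59 = 27.41 kip.
R_C = 147.4 + 63.59 = 211 kip.

R_C = 211 kip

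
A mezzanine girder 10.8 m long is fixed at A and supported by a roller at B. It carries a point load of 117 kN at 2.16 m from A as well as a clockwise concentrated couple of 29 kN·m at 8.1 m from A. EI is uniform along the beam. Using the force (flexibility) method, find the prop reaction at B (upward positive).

R_B = 10.33 kN

Release the roller at B. Primary structure: cantilever fixed at A.
Downward deflection at the released point B due to the loads:
  point load 117 at a = 2.16: Pa²(3L − a)/(6EI) = 2751/EI
  clockwise couple 29 at a = 8.1: M₀a(2L − a)/(2EI) = 1586/EI
  δ_0 = 4337/EI
Flexibility coefficient — unit upward force at B: δ_{BB} = L³/(3EI) = 419.9/EI.
The prop prevents deflection at B: R_B = δ_0/δ_{BB} = 4337/419.9 = 10.33 kN.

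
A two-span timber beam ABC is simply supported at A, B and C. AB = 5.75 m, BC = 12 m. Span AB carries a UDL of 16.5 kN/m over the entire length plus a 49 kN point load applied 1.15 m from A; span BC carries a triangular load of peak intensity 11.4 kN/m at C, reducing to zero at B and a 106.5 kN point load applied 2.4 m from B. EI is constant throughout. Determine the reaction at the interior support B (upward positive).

R_B = 221.8 kN

Release continuity at B by inserting a hinge; the redundant is the internal moment M_B. The primary structure is two simply-supported spans AB and BC.
End slopes at the hinge B, treating each span as simply supported:
  span AB: UDL 16.5: wL³/(24EI) = 130.7/EI
  span AB: point load 49 at a = 1.15: Pab(L + a)/(6LEI) = 51.84/EI
  span BC: triangular load, peak 11.4: 7w₀L³/(360EI) = 383/EI
  span BC: point load 106.5 at a = 2.4: Pab(L + b)/(6LEI) = 736.1/EI
  relative rotation θ_0 = (182.5 + 1119)/EI = 1302/EI
A unit hogging moment at B produces rotation L₁/(3EI) + L₂/(3EI) = 5.917/EI.
Compatibility: M_B·(L₁+L₂)/(3EI) = θ_0, giving M_B = 220 kN·m (hogging).
Span AB, ΣM about A with M_B applied at B: R_B^{AB}·5.75 = 329.1 + 220, so R_B^{AB} = 95.5 kN and R_A = 143.9 − 95.5 = 48.38 kN.
Span BC, ΣM about C: R_B^{BC}·12 = 1296 + 220, so R_B^{BC} = 126.3 kN and R_C = 174.9 − 126.3 = 48.57 kN.
R_B = 95.5 + 126.3 = 221.8 kN.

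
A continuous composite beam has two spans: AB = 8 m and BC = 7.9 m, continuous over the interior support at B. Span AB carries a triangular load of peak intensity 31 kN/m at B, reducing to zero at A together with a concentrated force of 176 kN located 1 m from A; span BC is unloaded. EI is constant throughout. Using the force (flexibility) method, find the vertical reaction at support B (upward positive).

R_B = 132.4 kN

Insert a hinge at B; M_B is the redundant, and each span becomes simply supported.
End slopes at the hinge B, treating each span as simply supported:
  span AB: triangular load, peak 31: w₀L³/(45EI) = 352.7/EI
  span AB: point load 176 at a = 1: Pab(L + a)/(6LEI) = 231/EI
  relative rotation θ_0 = (583.7 + 0)/EI = 583.7/EI
A unit hogging moment at B produces rotation L₁/(3EI) + L₂/(3EI) = 5.3/EI.
Compatibility: M_B·(L₁+L₂)/(3EI) = θ_0, giving M_B = 110.1 kN·m (hogging).
Span AB, ΣM about A with M_B applied at B: R_B^{AB}·8 = 837.3 + 110.1, so R_B^{AB} = 118.4 kN and R_A = 300 − 118.4 = 181.6 kN.
Span BC, ΣM about C: R_B^{BC}·7.9 = 0 + 110.1, so R_B^{BC} = 13.94 kN and R_C = 0 − 13.94 = -13.94 kN.
R_B = 118.4 + 13.94 = 132.4 kN.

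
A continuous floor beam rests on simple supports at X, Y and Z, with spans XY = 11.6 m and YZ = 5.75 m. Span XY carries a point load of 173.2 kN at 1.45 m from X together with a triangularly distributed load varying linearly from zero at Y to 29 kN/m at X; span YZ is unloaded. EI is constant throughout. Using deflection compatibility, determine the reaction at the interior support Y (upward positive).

Take M_Y as the redundant. Released structure: two simple spans XY and YZ with a hinge at Y.
Discontinuity in slope at Y on the released structure — sum the simple-span end rotations:
  span XY: point load 173.2 at a = 1.45: Pab(L + a)/(6LEI) = 478/EI
  span XY: triangular load, peak 29: 7w₀L³/(360EI) = 880.2/EI
  relative rotation θ_0 = (1358 + 0)/EI = 1358/EI
A unit hogging moment at Y produces rotation L₁/(3EI) + L₂/(3EI) = 5.783/EI.
Slope continuity at Y: θ_0 = M_Y·5.783/EI, so M_Y = 1358/5.783 = 234.8 kN·m (hogging).
Span XY, ΣM about X with M_Y applied at Y: R_Y^{XY}·11.6 = 901.5 + 234.8, so R_Y^{XY} = 97.96 kN and R_X = 341.4 − 97.96 = 243.4 kN.
Span YZ, ΣM about Z: R_Y^{YZ}·5.75 = 0 + 234.8, so R_Y^{YZ} = 40.84 kN and R_Z = 0 − 40.84 = -40.84 kN.
R_Y = 97.96 + 40.84 = 138.8 kN.

R_Y = 138.8 kN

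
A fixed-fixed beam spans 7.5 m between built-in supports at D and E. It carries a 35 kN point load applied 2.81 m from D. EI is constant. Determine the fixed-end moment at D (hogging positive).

M_D = 38.46 kN·m

Take the two fixed-end moments M_D, M_E as redundants; the released structure is the simple span DE.
End rotations of the released simple span under the applied load (×1/EI):
  at D: point load 35 at a = 2.81: Pab(L + b)/(6LEI) = 125/EI
  at E: point load 35 at a = 2.81: Pab(L + a)/(6LEI) = 105.7/EI
  θ_D0 = 125/EI,  θ_E0 = 105.7/EI
Flexibility coefficients: a unit moment at one end gives L/(3EI) there and L/(6EI) at the far end, so f₁₁ = f₂₂ = 2.5/EI and f₁₂ = f₂₁ = 1.25/EI.
Compatibility — zero rotation at each built-in end:
  2.5 M_D + 1.25 M_E = 125
  1.25 M_D + 2.5 M_E = 105.7
Solving the pair gives M_D = 38.46 kN·m and M_E = 23.04 kN·m (hogging).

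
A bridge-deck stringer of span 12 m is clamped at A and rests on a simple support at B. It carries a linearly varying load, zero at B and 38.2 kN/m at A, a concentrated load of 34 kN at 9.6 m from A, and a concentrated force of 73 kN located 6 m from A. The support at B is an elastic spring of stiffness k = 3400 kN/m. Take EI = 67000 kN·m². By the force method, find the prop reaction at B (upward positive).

Take the reaction at B as the redundant and release it; the primary structure is a cantilever fixed at A.
Primary-structure tip deflection at B by superposition:
  triangular load, peak 38.2 at the fixed end: w₀L⁴/(30EI) = 26404/EI
  point load 34 at a = 9.6: Pa²(3L − a)/(6EI) = 13787/EI
  point load 73 at a = 6: Pa²(3L − a)/(6EI) = 13140/EI
  δ_0 = 53331/EI
Flexibility coefficient — unit upward force at B: δ_{BB} = L³/(3EI) = 576/EI.
With EI = 67000 kN·m²: δ_0 = 0.79598 m and δ_{BB} = 0.008597 m/kN.
Compatibility — the spring shortens by R_B/k under the reaction it provides: δ_0 − R_B·δ_{BB} = R_B/k. With 1/k = 0.000294 m/kN, R_B = δ_0 / (δ_{BB} + 1/k) = 0.79598 / (0.008597 + 0.000294) = 89.53 kN.

R_B = 89.53 kN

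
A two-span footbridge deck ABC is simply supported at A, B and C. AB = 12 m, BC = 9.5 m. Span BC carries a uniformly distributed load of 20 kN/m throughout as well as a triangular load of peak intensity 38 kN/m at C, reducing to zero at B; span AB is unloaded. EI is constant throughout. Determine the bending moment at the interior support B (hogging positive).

M_B = 188.1 kN·m

Take M_B as the redundant. Released structure: two simple spans AB and BC with a hinge at B.
Discontinuity in slope at B on the released structure — sum the simple-span end rotations:
  span BC: UDL 20: wL³/(24EI) = 714.5/EI
  span BC: triangular load, peak 38: 7w₀L³/(360EI) = 633.5/EI
  relative rotation θ_0 = (0 + 1348)/EI = 1348/EI
A unit hogging moment at B produces rotation L₁/(3EI) + L₂/(3EI) = 7.167/EI.
Slope continuity at B: θ_0 = M_B·7.167/EI, so M_B = 1348/7.167 = 188.1 kN·m (hogging).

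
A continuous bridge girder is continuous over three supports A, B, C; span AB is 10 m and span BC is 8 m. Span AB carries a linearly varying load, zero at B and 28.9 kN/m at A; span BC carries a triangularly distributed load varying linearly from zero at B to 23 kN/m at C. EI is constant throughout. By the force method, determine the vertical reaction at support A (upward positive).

R_A = 83.15 kN

Release continuity at B by inserting a hinge; the redundant is the internal moment M_B. The primary structure is two simply-supported spans AB and BC.
End slopes at the hinge B, treating each span as simply supported:
  span AB: triangular load, peak 28.9: 7w₀L³/(360EI) = 561.9/EI
  span BC: triangular load, peak 23: 7w₀L³/(360EI) = 229/EI
  relative rotation θ_0 = (561.9 + 229)/EI = 790.9/EI
A unit hogging moment at B produces rotation L₁/(3EI) + L₂/(3EI) = 6/EI.
Slope continuity at B: θ_0 = M_B·6/EI, so M_B = 790.9/6 = 131.8 kN·m (hogging).
Span AB, ΣM about A with M_B applied at B: R_B^{AB}·10 = 481.7 + 131.8, so R_B^{AB} = 61.35 kN and R_A = 144.5 − 61.35 = 83.15 kN.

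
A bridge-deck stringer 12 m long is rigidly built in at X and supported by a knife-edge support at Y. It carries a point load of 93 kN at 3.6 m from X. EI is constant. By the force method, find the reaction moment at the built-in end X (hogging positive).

Choose R_Y as the redundant. The primary structure is the cantilever fixed at X.
Primary-structure tip deflection at Y by superposition:
  point load 93 at a = 3.6: Pa²(3L − a)/(6EI) = 6509/EI
Flexibility coefficient — unit upward force at Y: δ_{YY} = L³/(3EI) = 576/EI.
Compatibility at Y: δ_0 − R_Y·δ_{YY} = 0, so R_Y = 6509/576 = 11.3 kN.
Moment equilibrium about X: M_X = Σ(load moments about X) − R_Y·L = 334.8 − 11.3×12 = 199.2 kN·m.

M_X = 199.2 kN·m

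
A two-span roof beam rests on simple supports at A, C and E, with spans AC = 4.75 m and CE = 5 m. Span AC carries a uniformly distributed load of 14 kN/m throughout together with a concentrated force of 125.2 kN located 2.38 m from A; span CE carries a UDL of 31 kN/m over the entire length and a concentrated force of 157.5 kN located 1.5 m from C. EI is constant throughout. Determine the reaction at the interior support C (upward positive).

R_C = 363.9 kN

Insert a hinge at C; M_C is the redundant, and each span becomes simply supported.
End slopes at the hinge C, treating each span as simply supported:
  span AC: UDL 14: wL³/(24EI) = 62.52/EI
  span AC: point load 125.2 at a = 2.38: Pab(L + a)/(6LEI) = 176.7/EI
  span CE: UDL 31: wL³/(24EI) = 161.5/EI
  span CE: point load 157.5 at a = 1.5: Pab(L + b)/(6LEI) = 234.3/EI
  relative rotation θ_0 = (239.2 + 395.7)/EI = 634.9/EI
A unit hogging moment at C produces rotation L₁/(3EI) + L₂/(3EI) = 3.25/EI.
Slope continuity at C: θ_0 = M_C·3.25/EI, so M_C = 634.9/3.25 = 195.4 kN·m (hogging).
Span AC, ΣM about A with M_C applied at C: R_C^{AC}·4.75 = 455.9 + 195.4, so R_C^{AC} = 137.1 kN and R_A = 191.7 − 137.1 = 54.59 kN.
Span CE, ΣM about E: R_C^{CE}·5 = 938.8 + 195.4, so R_C^{CE} = 226.8 kN and R_E = 312.5 − 226.8 = 85.68 kN.
R_C = 137.1 + 226.8 = 363.9 kN.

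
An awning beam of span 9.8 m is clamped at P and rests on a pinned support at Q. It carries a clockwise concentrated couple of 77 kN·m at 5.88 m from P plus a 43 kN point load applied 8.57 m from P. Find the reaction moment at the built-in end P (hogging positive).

M_P = 6.008 kN·m

Release the roller at Q. Primary structure: cantilever fixed at P.
Primary-structure tip deflection at Q by superposition:
  clockwise couple 77 at a = 5.88: M₀a(2L − a)/(2EI) = 3106/EI
  point load 43 at a = 8.57: Pa²(3L − a)/(6EI) = 10964/EI
  δ_0 = 14070/EI
Tip deflection under a unit load at Q: L³/(3EI) = 313.7/EI.
The prop prevents deflection at Q: R_Q = δ_0/δ_{QQ} = 14070/313.7 = 44.85 kN.
Moment equilibrium about P: M_P = Σ(load moments about P) − R_Q·L = 445.5 − 44.85×9.8 = 6.008 kN·m.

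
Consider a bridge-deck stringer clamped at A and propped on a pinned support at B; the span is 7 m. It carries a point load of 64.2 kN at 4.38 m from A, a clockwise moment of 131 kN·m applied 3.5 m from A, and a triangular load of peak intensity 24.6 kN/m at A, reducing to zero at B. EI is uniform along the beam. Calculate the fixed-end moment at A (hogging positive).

M_A = 136.3 kN·m

Choose R_B as the redundant. The primary structure is the cantilever fixed at A.
Free-end deflection of the primary structure under the applied loading (downward +):
  point load 64.2 at a = 4.38: Pa²(3L − a)/(6EI) = 3412/EI
  clockwise couple 131 at a = 3.5: M₀a(2L − a)/(2EI) = 2407/EI
  triangular load, peak 24.6 at the fixed end: w₀L⁴/(30EI) = 1969/EI
  δ_0 = 7788/EI
Flexibility coefficient — unit upward force at B: δ_{BB} = L³/(3EI) = 114.3/EI.
The prop prevents deflection at B: R_B = δ_0/δ_{BB} = 7788/114.3 = 68.11 kN.
Moment equilibrium about A: M_A = Σ(load moments about A) − R_B·L = 613.1 − 68.11×7 = 136.3 kN·m.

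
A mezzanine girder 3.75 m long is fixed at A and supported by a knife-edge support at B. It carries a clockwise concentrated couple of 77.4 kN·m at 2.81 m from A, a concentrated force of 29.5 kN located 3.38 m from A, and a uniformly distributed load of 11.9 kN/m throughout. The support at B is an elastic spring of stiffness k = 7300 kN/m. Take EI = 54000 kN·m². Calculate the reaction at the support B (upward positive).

R_B = 49.9 kN

Take the reaction at B as the redundant and release it; the primary structure is a cantilever fixed at A.
Downward deflection at the released point B due to the loads:
  clockwise couple 77.4 at a = 2.81: M₀a(2L − a)/(2EI) = 510/EI
  point load 29.5 at a = 3.38: Pa²(3L − a)/(6EI) = 442.1/EI
  UDL 11.9: wL⁴/(8EI) = 294.2/EI
  δ_0 = 1246/EI
Flexibility coefficient — unit upward force at B: δ_{BB} = L³/(3EI) = 17.58/EI.
With EI = 54000 kN·m²: δ_0 = 0.023079 m and δ_{BB} = 0.000326 m/kN.
Compatibility — the spring shortens by R_B/k under the reaction it provides: δ_0 − R_B·δ_{BB} = R_B/k. With 1/k = 0.000137 m/kN, R_B = δ_0 / (δ_{BB} + 1/k) = 0.023079 / (0.000326 + 0.000137) = 49.9 kN.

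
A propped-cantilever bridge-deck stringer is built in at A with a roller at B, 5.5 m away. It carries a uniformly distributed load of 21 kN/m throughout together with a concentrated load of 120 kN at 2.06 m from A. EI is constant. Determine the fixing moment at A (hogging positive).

M_A = 205.1 kN·m

Choose R_B as the redundant. The primary structure is the cantilever fixed at A.
Deflection at B on the released cantilever, summing each load's contribution:
  UDL 21: wL⁴/(8EI) = 2402/EI
  point load 120 at a = 2.06: Pa²(3L − a)/(6EI) = 1226/EI
  δ_0 = 3628/EI
Tip deflection under a unit load at B: L³/(3EI) = 55.46/EI.
The prop prevents deflection at B: R_B = δ_0/δ_{BB} = 3628/55.46 = 65.41 kN.
Moment equilibrium about A: M_A = Σ(load moments about A) − R_B·L = 564.8 − 65.41×5.5 = 205.1 kN·m.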